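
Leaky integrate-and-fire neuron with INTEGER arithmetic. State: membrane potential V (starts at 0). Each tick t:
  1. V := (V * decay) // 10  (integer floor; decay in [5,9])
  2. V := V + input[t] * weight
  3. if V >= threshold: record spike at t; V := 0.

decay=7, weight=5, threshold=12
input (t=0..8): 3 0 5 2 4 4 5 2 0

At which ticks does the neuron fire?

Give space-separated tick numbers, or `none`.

Answer: 0 2 4 5 6

Derivation:
t=0: input=3 -> V=0 FIRE
t=1: input=0 -> V=0
t=2: input=5 -> V=0 FIRE
t=3: input=2 -> V=10
t=4: input=4 -> V=0 FIRE
t=5: input=4 -> V=0 FIRE
t=6: input=5 -> V=0 FIRE
t=7: input=2 -> V=10
t=8: input=0 -> V=7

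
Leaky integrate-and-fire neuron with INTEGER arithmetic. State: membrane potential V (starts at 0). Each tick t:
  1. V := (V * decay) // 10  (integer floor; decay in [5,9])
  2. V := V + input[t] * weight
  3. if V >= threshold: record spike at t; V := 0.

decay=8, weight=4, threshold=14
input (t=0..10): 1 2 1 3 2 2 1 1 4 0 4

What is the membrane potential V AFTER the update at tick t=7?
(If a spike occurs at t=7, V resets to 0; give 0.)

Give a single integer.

Answer: 7

Derivation:
t=0: input=1 -> V=4
t=1: input=2 -> V=11
t=2: input=1 -> V=12
t=3: input=3 -> V=0 FIRE
t=4: input=2 -> V=8
t=5: input=2 -> V=0 FIRE
t=6: input=1 -> V=4
t=7: input=1 -> V=7
t=8: input=4 -> V=0 FIRE
t=9: input=0 -> V=0
t=10: input=4 -> V=0 FIRE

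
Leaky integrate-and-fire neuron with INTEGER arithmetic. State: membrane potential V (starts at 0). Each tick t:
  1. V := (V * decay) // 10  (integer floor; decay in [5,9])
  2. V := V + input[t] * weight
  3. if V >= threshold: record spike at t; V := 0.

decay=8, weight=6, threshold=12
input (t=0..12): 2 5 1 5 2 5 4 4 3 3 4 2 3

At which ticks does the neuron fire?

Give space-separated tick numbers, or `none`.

Answer: 0 1 3 4 5 6 7 8 9 10 11 12

Derivation:
t=0: input=2 -> V=0 FIRE
t=1: input=5 -> V=0 FIRE
t=2: input=1 -> V=6
t=3: input=5 -> V=0 FIRE
t=4: input=2 -> V=0 FIRE
t=5: input=5 -> V=0 FIRE
t=6: input=4 -> V=0 FIRE
t=7: input=4 -> V=0 FIRE
t=8: input=3 -> V=0 FIRE
t=9: input=3 -> V=0 FIRE
t=10: input=4 -> V=0 FIRE
t=11: input=2 -> V=0 FIRE
t=12: input=3 -> V=0 FIRE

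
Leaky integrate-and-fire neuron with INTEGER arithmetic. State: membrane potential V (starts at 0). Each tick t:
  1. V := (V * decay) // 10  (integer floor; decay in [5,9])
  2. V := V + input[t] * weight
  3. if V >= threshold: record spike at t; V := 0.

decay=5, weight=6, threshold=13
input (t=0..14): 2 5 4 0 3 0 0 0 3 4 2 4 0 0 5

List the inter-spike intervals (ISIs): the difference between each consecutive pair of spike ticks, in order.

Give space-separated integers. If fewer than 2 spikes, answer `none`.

Answer: 1 2 4 1 2 3

Derivation:
t=0: input=2 -> V=12
t=1: input=5 -> V=0 FIRE
t=2: input=4 -> V=0 FIRE
t=3: input=0 -> V=0
t=4: input=3 -> V=0 FIRE
t=5: input=0 -> V=0
t=6: input=0 -> V=0
t=7: input=0 -> V=0
t=8: input=3 -> V=0 FIRE
t=9: input=4 -> V=0 FIRE
t=10: input=2 -> V=12
t=11: input=4 -> V=0 FIRE
t=12: input=0 -> V=0
t=13: input=0 -> V=0
t=14: input=5 -> V=0 FIRE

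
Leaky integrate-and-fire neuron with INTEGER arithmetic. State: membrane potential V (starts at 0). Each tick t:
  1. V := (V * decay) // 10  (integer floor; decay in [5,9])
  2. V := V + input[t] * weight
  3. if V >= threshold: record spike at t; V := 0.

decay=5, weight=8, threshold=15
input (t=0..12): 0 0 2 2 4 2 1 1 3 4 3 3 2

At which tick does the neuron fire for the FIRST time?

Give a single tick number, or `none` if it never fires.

t=0: input=0 -> V=0
t=1: input=0 -> V=0
t=2: input=2 -> V=0 FIRE
t=3: input=2 -> V=0 FIRE
t=4: input=4 -> V=0 FIRE
t=5: input=2 -> V=0 FIRE
t=6: input=1 -> V=8
t=7: input=1 -> V=12
t=8: input=3 -> V=0 FIRE
t=9: input=4 -> V=0 FIRE
t=10: input=3 -> V=0 FIRE
t=11: input=3 -> V=0 FIRE
t=12: input=2 -> V=0 FIRE

Answer: 2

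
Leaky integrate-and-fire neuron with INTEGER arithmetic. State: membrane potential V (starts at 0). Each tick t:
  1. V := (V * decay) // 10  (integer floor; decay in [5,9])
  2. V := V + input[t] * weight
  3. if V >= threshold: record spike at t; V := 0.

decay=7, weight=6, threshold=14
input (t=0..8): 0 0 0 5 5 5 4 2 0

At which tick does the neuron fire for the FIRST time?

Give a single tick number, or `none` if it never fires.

Answer: 3

Derivation:
t=0: input=0 -> V=0
t=1: input=0 -> V=0
t=2: input=0 -> V=0
t=3: input=5 -> V=0 FIRE
t=4: input=5 -> V=0 FIRE
t=5: input=5 -> V=0 FIRE
t=6: input=4 -> V=0 FIRE
t=7: input=2 -> V=12
t=8: input=0 -> V=8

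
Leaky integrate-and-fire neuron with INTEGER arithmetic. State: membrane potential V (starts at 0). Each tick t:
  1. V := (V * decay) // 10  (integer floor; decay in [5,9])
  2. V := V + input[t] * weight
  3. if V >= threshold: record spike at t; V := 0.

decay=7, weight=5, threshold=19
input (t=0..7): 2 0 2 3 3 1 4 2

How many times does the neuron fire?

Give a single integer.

Answer: 2

Derivation:
t=0: input=2 -> V=10
t=1: input=0 -> V=7
t=2: input=2 -> V=14
t=3: input=3 -> V=0 FIRE
t=4: input=3 -> V=15
t=5: input=1 -> V=15
t=6: input=4 -> V=0 FIRE
t=7: input=2 -> V=10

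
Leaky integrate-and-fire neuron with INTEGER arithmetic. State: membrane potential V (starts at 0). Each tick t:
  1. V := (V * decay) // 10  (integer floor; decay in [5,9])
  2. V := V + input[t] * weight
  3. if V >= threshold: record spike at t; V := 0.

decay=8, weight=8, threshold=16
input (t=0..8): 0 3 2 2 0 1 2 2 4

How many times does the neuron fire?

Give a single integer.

Answer: 6

Derivation:
t=0: input=0 -> V=0
t=1: input=3 -> V=0 FIRE
t=2: input=2 -> V=0 FIRE
t=3: input=2 -> V=0 FIRE
t=4: input=0 -> V=0
t=5: input=1 -> V=8
t=6: input=2 -> V=0 FIRE
t=7: input=2 -> V=0 FIRE
t=8: input=4 -> V=0 FIRE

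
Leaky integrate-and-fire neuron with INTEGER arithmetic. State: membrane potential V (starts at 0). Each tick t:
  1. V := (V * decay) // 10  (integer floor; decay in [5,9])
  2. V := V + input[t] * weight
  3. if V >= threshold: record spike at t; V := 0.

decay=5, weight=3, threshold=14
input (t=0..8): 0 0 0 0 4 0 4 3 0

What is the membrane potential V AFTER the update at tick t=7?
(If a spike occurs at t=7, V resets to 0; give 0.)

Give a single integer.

t=0: input=0 -> V=0
t=1: input=0 -> V=0
t=2: input=0 -> V=0
t=3: input=0 -> V=0
t=4: input=4 -> V=12
t=5: input=0 -> V=6
t=6: input=4 -> V=0 FIRE
t=7: input=3 -> V=9
t=8: input=0 -> V=4

Answer: 9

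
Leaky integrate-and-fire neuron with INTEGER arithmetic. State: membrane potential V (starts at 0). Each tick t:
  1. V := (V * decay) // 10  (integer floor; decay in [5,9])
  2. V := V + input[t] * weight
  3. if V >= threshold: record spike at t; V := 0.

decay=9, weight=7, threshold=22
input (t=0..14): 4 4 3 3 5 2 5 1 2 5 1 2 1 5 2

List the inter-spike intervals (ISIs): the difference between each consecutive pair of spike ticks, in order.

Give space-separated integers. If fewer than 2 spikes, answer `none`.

Answer: 1 2 1 2 3 3 1

Derivation:
t=0: input=4 -> V=0 FIRE
t=1: input=4 -> V=0 FIRE
t=2: input=3 -> V=21
t=3: input=3 -> V=0 FIRE
t=4: input=5 -> V=0 FIRE
t=5: input=2 -> V=14
t=6: input=5 -> V=0 FIRE
t=7: input=1 -> V=7
t=8: input=2 -> V=20
t=9: input=5 -> V=0 FIRE
t=10: input=1 -> V=7
t=11: input=2 -> V=20
t=12: input=1 -> V=0 FIRE
t=13: input=5 -> V=0 FIRE
t=14: input=2 -> V=14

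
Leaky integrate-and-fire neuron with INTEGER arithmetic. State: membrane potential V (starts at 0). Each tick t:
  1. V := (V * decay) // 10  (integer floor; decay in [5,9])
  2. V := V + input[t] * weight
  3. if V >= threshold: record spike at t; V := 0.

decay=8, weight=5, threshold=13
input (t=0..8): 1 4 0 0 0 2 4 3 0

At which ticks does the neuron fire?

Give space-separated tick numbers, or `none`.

Answer: 1 6 7

Derivation:
t=0: input=1 -> V=5
t=1: input=4 -> V=0 FIRE
t=2: input=0 -> V=0
t=3: input=0 -> V=0
t=4: input=0 -> V=0
t=5: input=2 -> V=10
t=6: input=4 -> V=0 FIRE
t=7: input=3 -> V=0 FIRE
t=8: input=0 -> V=0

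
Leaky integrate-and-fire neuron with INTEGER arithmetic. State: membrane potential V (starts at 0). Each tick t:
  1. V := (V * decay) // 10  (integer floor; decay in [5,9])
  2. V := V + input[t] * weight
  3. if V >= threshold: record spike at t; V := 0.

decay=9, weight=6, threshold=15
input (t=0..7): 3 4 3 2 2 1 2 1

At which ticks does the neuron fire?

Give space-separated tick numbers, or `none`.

Answer: 0 1 2 4 6

Derivation:
t=0: input=3 -> V=0 FIRE
t=1: input=4 -> V=0 FIRE
t=2: input=3 -> V=0 FIRE
t=3: input=2 -> V=12
t=4: input=2 -> V=0 FIRE
t=5: input=1 -> V=6
t=6: input=2 -> V=0 FIRE
t=7: input=1 -> V=6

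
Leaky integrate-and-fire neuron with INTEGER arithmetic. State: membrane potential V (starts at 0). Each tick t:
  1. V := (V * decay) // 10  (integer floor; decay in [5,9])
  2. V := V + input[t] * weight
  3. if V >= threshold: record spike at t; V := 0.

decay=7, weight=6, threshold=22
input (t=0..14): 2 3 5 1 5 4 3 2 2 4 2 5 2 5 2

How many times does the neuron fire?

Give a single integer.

Answer: 8

Derivation:
t=0: input=2 -> V=12
t=1: input=3 -> V=0 FIRE
t=2: input=5 -> V=0 FIRE
t=3: input=1 -> V=6
t=4: input=5 -> V=0 FIRE
t=5: input=4 -> V=0 FIRE
t=6: input=3 -> V=18
t=7: input=2 -> V=0 FIRE
t=8: input=2 -> V=12
t=9: input=4 -> V=0 FIRE
t=10: input=2 -> V=12
t=11: input=5 -> V=0 FIRE
t=12: input=2 -> V=12
t=13: input=5 -> V=0 FIRE
t=14: input=2 -> V=12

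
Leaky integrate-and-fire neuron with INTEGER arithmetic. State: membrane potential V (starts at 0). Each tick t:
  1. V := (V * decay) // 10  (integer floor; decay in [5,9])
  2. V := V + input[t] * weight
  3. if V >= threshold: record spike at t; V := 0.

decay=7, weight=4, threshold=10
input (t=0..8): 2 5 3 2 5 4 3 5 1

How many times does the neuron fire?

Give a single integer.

t=0: input=2 -> V=8
t=1: input=5 -> V=0 FIRE
t=2: input=3 -> V=0 FIRE
t=3: input=2 -> V=8
t=4: input=5 -> V=0 FIRE
t=5: input=4 -> V=0 FIRE
t=6: input=3 -> V=0 FIRE
t=7: input=5 -> V=0 FIRE
t=8: input=1 -> V=4

Answer: 6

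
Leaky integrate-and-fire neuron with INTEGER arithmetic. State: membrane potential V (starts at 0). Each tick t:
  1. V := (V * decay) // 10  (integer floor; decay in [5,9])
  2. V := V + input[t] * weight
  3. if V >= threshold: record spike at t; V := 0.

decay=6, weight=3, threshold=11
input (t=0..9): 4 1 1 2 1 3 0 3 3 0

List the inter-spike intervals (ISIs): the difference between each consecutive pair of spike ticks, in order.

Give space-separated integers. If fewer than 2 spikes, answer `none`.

t=0: input=4 -> V=0 FIRE
t=1: input=1 -> V=3
t=2: input=1 -> V=4
t=3: input=2 -> V=8
t=4: input=1 -> V=7
t=5: input=3 -> V=0 FIRE
t=6: input=0 -> V=0
t=7: input=3 -> V=9
t=8: input=3 -> V=0 FIRE
t=9: input=0 -> V=0

Answer: 5 3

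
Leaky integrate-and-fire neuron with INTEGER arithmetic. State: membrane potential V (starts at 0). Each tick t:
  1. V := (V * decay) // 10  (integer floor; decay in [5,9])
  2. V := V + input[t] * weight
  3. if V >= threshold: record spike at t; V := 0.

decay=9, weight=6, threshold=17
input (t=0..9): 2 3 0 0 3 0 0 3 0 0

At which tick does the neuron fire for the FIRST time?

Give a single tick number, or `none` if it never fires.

Answer: 1

Derivation:
t=0: input=2 -> V=12
t=1: input=3 -> V=0 FIRE
t=2: input=0 -> V=0
t=3: input=0 -> V=0
t=4: input=3 -> V=0 FIRE
t=5: input=0 -> V=0
t=6: input=0 -> V=0
t=7: input=3 -> V=0 FIRE
t=8: input=0 -> V=0
t=9: input=0 -> V=0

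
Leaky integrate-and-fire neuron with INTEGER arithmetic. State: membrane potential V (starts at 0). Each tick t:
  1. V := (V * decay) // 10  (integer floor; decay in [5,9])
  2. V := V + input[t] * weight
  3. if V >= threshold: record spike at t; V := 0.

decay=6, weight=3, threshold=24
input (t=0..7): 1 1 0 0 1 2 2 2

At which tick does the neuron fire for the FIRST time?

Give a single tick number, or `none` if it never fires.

Answer: none

Derivation:
t=0: input=1 -> V=3
t=1: input=1 -> V=4
t=2: input=0 -> V=2
t=3: input=0 -> V=1
t=4: input=1 -> V=3
t=5: input=2 -> V=7
t=6: input=2 -> V=10
t=7: input=2 -> V=12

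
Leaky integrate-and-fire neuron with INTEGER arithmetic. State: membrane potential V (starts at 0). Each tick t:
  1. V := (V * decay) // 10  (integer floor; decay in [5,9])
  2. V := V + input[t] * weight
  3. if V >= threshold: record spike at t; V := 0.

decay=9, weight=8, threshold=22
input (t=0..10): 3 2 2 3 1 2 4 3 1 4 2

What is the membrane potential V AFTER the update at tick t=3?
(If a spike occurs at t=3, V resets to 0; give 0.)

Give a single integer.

Answer: 0

Derivation:
t=0: input=3 -> V=0 FIRE
t=1: input=2 -> V=16
t=2: input=2 -> V=0 FIRE
t=3: input=3 -> V=0 FIRE
t=4: input=1 -> V=8
t=5: input=2 -> V=0 FIRE
t=6: input=4 -> V=0 FIRE
t=7: input=3 -> V=0 FIRE
t=8: input=1 -> V=8
t=9: input=4 -> V=0 FIRE
t=10: input=2 -> V=16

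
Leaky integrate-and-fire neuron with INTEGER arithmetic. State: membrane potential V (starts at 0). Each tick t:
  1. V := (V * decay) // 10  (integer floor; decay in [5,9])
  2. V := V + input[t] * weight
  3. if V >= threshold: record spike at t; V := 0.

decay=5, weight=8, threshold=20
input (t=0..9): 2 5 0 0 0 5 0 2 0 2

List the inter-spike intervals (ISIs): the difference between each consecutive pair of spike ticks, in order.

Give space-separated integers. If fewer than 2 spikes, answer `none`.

t=0: input=2 -> V=16
t=1: input=5 -> V=0 FIRE
t=2: input=0 -> V=0
t=3: input=0 -> V=0
t=4: input=0 -> V=0
t=5: input=5 -> V=0 FIRE
t=6: input=0 -> V=0
t=7: input=2 -> V=16
t=8: input=0 -> V=8
t=9: input=2 -> V=0 FIRE

Answer: 4 4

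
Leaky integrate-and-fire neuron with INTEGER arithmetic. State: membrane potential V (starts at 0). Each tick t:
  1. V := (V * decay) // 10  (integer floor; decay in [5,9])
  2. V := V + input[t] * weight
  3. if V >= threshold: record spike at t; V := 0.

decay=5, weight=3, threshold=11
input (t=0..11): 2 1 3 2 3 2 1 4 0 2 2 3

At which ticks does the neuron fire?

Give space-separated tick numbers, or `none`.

t=0: input=2 -> V=6
t=1: input=1 -> V=6
t=2: input=3 -> V=0 FIRE
t=3: input=2 -> V=6
t=4: input=3 -> V=0 FIRE
t=5: input=2 -> V=6
t=6: input=1 -> V=6
t=7: input=4 -> V=0 FIRE
t=8: input=0 -> V=0
t=9: input=2 -> V=6
t=10: input=2 -> V=9
t=11: input=3 -> V=0 FIRE

Answer: 2 4 7 11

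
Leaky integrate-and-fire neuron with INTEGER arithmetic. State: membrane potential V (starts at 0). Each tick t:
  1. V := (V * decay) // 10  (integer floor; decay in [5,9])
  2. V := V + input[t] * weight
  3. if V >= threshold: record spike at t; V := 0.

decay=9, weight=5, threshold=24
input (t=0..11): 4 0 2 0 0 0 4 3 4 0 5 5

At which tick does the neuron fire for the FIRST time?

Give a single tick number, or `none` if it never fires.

Answer: 2

Derivation:
t=0: input=4 -> V=20
t=1: input=0 -> V=18
t=2: input=2 -> V=0 FIRE
t=3: input=0 -> V=0
t=4: input=0 -> V=0
t=5: input=0 -> V=0
t=6: input=4 -> V=20
t=7: input=3 -> V=0 FIRE
t=8: input=4 -> V=20
t=9: input=0 -> V=18
t=10: input=5 -> V=0 FIRE
t=11: input=5 -> V=0 FIRE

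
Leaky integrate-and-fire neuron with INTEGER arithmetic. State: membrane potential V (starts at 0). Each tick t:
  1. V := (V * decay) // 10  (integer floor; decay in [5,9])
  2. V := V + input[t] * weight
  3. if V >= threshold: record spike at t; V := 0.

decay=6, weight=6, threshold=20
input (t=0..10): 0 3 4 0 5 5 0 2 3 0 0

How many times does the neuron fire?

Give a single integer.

Answer: 4

Derivation:
t=0: input=0 -> V=0
t=1: input=3 -> V=18
t=2: input=4 -> V=0 FIRE
t=3: input=0 -> V=0
t=4: input=5 -> V=0 FIRE
t=5: input=5 -> V=0 FIRE
t=6: input=0 -> V=0
t=7: input=2 -> V=12
t=8: input=3 -> V=0 FIRE
t=9: input=0 -> V=0
t=10: input=0 -> V=0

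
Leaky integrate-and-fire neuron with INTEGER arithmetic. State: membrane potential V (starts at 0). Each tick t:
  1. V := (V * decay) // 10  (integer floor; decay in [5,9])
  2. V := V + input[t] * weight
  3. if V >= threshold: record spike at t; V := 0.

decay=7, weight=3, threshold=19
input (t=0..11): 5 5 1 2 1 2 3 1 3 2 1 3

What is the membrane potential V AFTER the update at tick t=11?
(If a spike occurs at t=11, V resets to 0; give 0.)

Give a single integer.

t=0: input=5 -> V=15
t=1: input=5 -> V=0 FIRE
t=2: input=1 -> V=3
t=3: input=2 -> V=8
t=4: input=1 -> V=8
t=5: input=2 -> V=11
t=6: input=3 -> V=16
t=7: input=1 -> V=14
t=8: input=3 -> V=18
t=9: input=2 -> V=18
t=10: input=1 -> V=15
t=11: input=3 -> V=0 FIRE

Answer: 0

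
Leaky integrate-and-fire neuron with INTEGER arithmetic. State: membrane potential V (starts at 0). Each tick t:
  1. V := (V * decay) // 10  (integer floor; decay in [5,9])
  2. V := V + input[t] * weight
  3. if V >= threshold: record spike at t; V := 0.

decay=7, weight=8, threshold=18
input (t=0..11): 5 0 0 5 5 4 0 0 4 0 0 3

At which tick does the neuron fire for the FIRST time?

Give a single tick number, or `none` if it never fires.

Answer: 0

Derivation:
t=0: input=5 -> V=0 FIRE
t=1: input=0 -> V=0
t=2: input=0 -> V=0
t=3: input=5 -> V=0 FIRE
t=4: input=5 -> V=0 FIRE
t=5: input=4 -> V=0 FIRE
t=6: input=0 -> V=0
t=7: input=0 -> V=0
t=8: input=4 -> V=0 FIRE
t=9: input=0 -> V=0
t=10: input=0 -> V=0
t=11: input=3 -> V=0 FIRE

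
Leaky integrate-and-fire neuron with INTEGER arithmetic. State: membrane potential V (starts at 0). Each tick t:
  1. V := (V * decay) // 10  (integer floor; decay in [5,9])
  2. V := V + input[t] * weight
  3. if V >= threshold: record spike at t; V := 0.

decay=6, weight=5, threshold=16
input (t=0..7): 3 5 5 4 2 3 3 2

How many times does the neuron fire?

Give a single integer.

t=0: input=3 -> V=15
t=1: input=5 -> V=0 FIRE
t=2: input=5 -> V=0 FIRE
t=3: input=4 -> V=0 FIRE
t=4: input=2 -> V=10
t=5: input=3 -> V=0 FIRE
t=6: input=3 -> V=15
t=7: input=2 -> V=0 FIRE

Answer: 5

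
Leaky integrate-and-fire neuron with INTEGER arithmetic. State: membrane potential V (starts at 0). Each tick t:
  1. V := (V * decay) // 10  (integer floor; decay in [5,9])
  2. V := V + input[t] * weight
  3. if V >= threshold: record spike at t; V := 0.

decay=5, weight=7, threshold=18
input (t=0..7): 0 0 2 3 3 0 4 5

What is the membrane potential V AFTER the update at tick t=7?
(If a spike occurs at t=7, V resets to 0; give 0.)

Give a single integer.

Answer: 0

Derivation:
t=0: input=0 -> V=0
t=1: input=0 -> V=0
t=2: input=2 -> V=14
t=3: input=3 -> V=0 FIRE
t=4: input=3 -> V=0 FIRE
t=5: input=0 -> V=0
t=6: input=4 -> V=0 FIRE
t=7: input=5 -> V=0 FIRE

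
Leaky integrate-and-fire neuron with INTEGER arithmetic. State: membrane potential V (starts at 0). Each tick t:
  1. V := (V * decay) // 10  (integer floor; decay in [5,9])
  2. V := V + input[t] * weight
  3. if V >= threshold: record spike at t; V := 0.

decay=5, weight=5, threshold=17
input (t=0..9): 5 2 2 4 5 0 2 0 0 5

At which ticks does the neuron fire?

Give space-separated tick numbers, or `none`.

t=0: input=5 -> V=0 FIRE
t=1: input=2 -> V=10
t=2: input=2 -> V=15
t=3: input=4 -> V=0 FIRE
t=4: input=5 -> V=0 FIRE
t=5: input=0 -> V=0
t=6: input=2 -> V=10
t=7: input=0 -> V=5
t=8: input=0 -> V=2
t=9: input=5 -> V=0 FIRE

Answer: 0 3 4 9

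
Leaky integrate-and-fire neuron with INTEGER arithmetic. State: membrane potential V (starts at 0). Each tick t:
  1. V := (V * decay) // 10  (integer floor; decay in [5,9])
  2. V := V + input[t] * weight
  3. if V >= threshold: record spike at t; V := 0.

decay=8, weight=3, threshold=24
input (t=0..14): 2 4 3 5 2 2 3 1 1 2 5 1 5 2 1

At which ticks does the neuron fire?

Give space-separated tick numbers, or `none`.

Answer: 3 10

Derivation:
t=0: input=2 -> V=6
t=1: input=4 -> V=16
t=2: input=3 -> V=21
t=3: input=5 -> V=0 FIRE
t=4: input=2 -> V=6
t=5: input=2 -> V=10
t=6: input=3 -> V=17
t=7: input=1 -> V=16
t=8: input=1 -> V=15
t=9: input=2 -> V=18
t=10: input=5 -> V=0 FIRE
t=11: input=1 -> V=3
t=12: input=5 -> V=17
t=13: input=2 -> V=19
t=14: input=1 -> V=18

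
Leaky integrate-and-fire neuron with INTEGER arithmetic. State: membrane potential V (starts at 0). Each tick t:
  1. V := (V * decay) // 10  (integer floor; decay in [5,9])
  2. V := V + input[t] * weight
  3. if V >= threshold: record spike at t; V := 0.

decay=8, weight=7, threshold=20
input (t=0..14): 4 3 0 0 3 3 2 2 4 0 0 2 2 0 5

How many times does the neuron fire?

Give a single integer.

t=0: input=4 -> V=0 FIRE
t=1: input=3 -> V=0 FIRE
t=2: input=0 -> V=0
t=3: input=0 -> V=0
t=4: input=3 -> V=0 FIRE
t=5: input=3 -> V=0 FIRE
t=6: input=2 -> V=14
t=7: input=2 -> V=0 FIRE
t=8: input=4 -> V=0 FIRE
t=9: input=0 -> V=0
t=10: input=0 -> V=0
t=11: input=2 -> V=14
t=12: input=2 -> V=0 FIRE
t=13: input=0 -> V=0
t=14: input=5 -> V=0 FIRE

Answer: 8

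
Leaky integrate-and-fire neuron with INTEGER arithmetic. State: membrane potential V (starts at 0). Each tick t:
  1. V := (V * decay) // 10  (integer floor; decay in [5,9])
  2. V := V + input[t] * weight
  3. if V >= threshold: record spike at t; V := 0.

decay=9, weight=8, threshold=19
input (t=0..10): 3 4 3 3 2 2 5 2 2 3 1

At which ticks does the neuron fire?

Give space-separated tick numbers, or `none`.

t=0: input=3 -> V=0 FIRE
t=1: input=4 -> V=0 FIRE
t=2: input=3 -> V=0 FIRE
t=3: input=3 -> V=0 FIRE
t=4: input=2 -> V=16
t=5: input=2 -> V=0 FIRE
t=6: input=5 -> V=0 FIRE
t=7: input=2 -> V=16
t=8: input=2 -> V=0 FIRE
t=9: input=3 -> V=0 FIRE
t=10: input=1 -> V=8

Answer: 0 1 2 3 5 6 8 9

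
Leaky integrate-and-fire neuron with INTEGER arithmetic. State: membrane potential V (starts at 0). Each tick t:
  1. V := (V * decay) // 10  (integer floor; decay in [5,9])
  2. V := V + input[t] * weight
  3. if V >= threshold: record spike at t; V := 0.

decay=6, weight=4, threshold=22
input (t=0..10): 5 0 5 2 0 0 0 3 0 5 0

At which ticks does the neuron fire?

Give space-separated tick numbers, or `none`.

Answer: 2 9

Derivation:
t=0: input=5 -> V=20
t=1: input=0 -> V=12
t=2: input=5 -> V=0 FIRE
t=3: input=2 -> V=8
t=4: input=0 -> V=4
t=5: input=0 -> V=2
t=6: input=0 -> V=1
t=7: input=3 -> V=12
t=8: input=0 -> V=7
t=9: input=5 -> V=0 FIRE
t=10: input=0 -> V=0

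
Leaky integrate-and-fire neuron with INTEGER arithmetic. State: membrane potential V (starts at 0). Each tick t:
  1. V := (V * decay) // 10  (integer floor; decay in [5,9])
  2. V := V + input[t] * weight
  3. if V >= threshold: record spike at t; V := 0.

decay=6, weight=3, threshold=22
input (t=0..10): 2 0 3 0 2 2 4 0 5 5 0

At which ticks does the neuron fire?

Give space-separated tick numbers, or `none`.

Answer: 9

Derivation:
t=0: input=2 -> V=6
t=1: input=0 -> V=3
t=2: input=3 -> V=10
t=3: input=0 -> V=6
t=4: input=2 -> V=9
t=5: input=2 -> V=11
t=6: input=4 -> V=18
t=7: input=0 -> V=10
t=8: input=5 -> V=21
t=9: input=5 -> V=0 FIRE
t=10: input=0 -> V=0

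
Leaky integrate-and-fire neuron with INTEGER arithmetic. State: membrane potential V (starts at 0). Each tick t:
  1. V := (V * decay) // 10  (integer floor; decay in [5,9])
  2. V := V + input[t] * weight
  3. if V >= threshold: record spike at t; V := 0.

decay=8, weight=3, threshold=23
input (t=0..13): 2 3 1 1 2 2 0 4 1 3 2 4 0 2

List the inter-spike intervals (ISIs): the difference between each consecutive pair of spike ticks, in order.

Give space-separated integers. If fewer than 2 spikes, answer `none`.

t=0: input=2 -> V=6
t=1: input=3 -> V=13
t=2: input=1 -> V=13
t=3: input=1 -> V=13
t=4: input=2 -> V=16
t=5: input=2 -> V=18
t=6: input=0 -> V=14
t=7: input=4 -> V=0 FIRE
t=8: input=1 -> V=3
t=9: input=3 -> V=11
t=10: input=2 -> V=14
t=11: input=4 -> V=0 FIRE
t=12: input=0 -> V=0
t=13: input=2 -> V=6

Answer: 4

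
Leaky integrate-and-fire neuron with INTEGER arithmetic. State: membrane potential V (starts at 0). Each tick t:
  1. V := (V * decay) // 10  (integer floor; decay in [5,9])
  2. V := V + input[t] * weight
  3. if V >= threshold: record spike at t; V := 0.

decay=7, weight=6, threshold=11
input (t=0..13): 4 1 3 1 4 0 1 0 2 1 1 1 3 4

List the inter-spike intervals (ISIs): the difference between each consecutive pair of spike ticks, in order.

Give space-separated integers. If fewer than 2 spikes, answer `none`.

Answer: 2 2 4 3 1 1

Derivation:
t=0: input=4 -> V=0 FIRE
t=1: input=1 -> V=6
t=2: input=3 -> V=0 FIRE
t=3: input=1 -> V=6
t=4: input=4 -> V=0 FIRE
t=5: input=0 -> V=0
t=6: input=1 -> V=6
t=7: input=0 -> V=4
t=8: input=2 -> V=0 FIRE
t=9: input=1 -> V=6
t=10: input=1 -> V=10
t=11: input=1 -> V=0 FIRE
t=12: input=3 -> V=0 FIRE
t=13: input=4 -> V=0 FIRE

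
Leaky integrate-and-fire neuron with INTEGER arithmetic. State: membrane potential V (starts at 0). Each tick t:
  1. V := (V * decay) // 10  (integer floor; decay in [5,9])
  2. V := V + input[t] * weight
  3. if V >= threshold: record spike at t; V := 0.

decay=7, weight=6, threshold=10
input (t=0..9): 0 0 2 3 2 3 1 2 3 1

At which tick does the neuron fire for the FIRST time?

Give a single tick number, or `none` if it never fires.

t=0: input=0 -> V=0
t=1: input=0 -> V=0
t=2: input=2 -> V=0 FIRE
t=3: input=3 -> V=0 FIRE
t=4: input=2 -> V=0 FIRE
t=5: input=3 -> V=0 FIRE
t=6: input=1 -> V=6
t=7: input=2 -> V=0 FIRE
t=8: input=3 -> V=0 FIRE
t=9: input=1 -> V=6

Answer: 2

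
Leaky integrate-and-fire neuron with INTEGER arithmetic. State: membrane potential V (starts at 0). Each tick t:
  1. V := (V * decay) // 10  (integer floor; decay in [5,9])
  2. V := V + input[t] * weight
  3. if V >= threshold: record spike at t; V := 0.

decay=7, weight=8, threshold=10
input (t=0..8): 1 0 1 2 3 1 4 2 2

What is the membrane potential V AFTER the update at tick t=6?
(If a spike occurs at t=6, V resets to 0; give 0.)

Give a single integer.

t=0: input=1 -> V=8
t=1: input=0 -> V=5
t=2: input=1 -> V=0 FIRE
t=3: input=2 -> V=0 FIRE
t=4: input=3 -> V=0 FIRE
t=5: input=1 -> V=8
t=6: input=4 -> V=0 FIRE
t=7: input=2 -> V=0 FIRE
t=8: input=2 -> V=0 FIRE

Answer: 0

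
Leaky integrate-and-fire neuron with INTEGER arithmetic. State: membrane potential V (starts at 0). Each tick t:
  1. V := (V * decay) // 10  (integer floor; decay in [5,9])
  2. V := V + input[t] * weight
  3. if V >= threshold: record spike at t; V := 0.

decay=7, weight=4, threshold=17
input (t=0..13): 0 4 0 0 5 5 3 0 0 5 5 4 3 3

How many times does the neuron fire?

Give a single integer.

Answer: 5

Derivation:
t=0: input=0 -> V=0
t=1: input=4 -> V=16
t=2: input=0 -> V=11
t=3: input=0 -> V=7
t=4: input=5 -> V=0 FIRE
t=5: input=5 -> V=0 FIRE
t=6: input=3 -> V=12
t=7: input=0 -> V=8
t=8: input=0 -> V=5
t=9: input=5 -> V=0 FIRE
t=10: input=5 -> V=0 FIRE
t=11: input=4 -> V=16
t=12: input=3 -> V=0 FIRE
t=13: input=3 -> V=12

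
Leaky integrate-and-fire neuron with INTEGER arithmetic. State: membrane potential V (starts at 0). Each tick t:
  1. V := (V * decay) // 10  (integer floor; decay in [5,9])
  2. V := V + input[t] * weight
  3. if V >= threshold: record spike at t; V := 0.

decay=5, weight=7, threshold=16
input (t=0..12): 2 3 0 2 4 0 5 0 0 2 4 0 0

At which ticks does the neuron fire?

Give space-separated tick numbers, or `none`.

Answer: 1 4 6 10

Derivation:
t=0: input=2 -> V=14
t=1: input=3 -> V=0 FIRE
t=2: input=0 -> V=0
t=3: input=2 -> V=14
t=4: input=4 -> V=0 FIRE
t=5: input=0 -> V=0
t=6: input=5 -> V=0 FIRE
t=7: input=0 -> V=0
t=8: input=0 -> V=0
t=9: input=2 -> V=14
t=10: input=4 -> V=0 FIRE
t=11: input=0 -> V=0
t=12: input=0 -> V=0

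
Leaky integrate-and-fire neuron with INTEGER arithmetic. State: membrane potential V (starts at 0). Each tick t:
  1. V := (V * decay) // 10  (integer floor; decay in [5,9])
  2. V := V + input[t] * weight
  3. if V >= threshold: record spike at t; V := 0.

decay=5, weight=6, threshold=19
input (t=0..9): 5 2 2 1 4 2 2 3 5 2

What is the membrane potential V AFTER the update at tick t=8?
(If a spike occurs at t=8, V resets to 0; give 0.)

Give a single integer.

t=0: input=5 -> V=0 FIRE
t=1: input=2 -> V=12
t=2: input=2 -> V=18
t=3: input=1 -> V=15
t=4: input=4 -> V=0 FIRE
t=5: input=2 -> V=12
t=6: input=2 -> V=18
t=7: input=3 -> V=0 FIRE
t=8: input=5 -> V=0 FIRE
t=9: input=2 -> V=12

Answer: 0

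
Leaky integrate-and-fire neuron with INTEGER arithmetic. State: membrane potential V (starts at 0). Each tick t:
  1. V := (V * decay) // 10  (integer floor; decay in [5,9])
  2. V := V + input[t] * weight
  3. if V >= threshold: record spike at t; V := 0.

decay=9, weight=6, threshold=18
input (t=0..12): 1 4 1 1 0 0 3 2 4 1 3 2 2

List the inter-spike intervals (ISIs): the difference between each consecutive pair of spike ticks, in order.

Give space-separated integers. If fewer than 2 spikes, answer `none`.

Answer: 5 2 2 2

Derivation:
t=0: input=1 -> V=6
t=1: input=4 -> V=0 FIRE
t=2: input=1 -> V=6
t=3: input=1 -> V=11
t=4: input=0 -> V=9
t=5: input=0 -> V=8
t=6: input=3 -> V=0 FIRE
t=7: input=2 -> V=12
t=8: input=4 -> V=0 FIRE
t=9: input=1 -> V=6
t=10: input=3 -> V=0 FIRE
t=11: input=2 -> V=12
t=12: input=2 -> V=0 FIRE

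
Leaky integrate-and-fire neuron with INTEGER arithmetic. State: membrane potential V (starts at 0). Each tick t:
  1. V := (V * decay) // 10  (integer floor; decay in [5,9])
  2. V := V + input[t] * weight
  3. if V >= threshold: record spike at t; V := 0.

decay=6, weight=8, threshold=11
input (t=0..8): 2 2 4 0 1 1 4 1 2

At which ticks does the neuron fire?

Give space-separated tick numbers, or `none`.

t=0: input=2 -> V=0 FIRE
t=1: input=2 -> V=0 FIRE
t=2: input=4 -> V=0 FIRE
t=3: input=0 -> V=0
t=4: input=1 -> V=8
t=5: input=1 -> V=0 FIRE
t=6: input=4 -> V=0 FIRE
t=7: input=1 -> V=8
t=8: input=2 -> V=0 FIRE

Answer: 0 1 2 5 6 8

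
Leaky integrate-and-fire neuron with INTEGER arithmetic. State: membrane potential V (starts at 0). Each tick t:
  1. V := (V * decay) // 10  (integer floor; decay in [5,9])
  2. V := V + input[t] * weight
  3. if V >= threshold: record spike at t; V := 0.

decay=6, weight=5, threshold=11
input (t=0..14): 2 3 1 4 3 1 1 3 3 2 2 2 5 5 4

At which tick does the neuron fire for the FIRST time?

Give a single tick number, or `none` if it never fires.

t=0: input=2 -> V=10
t=1: input=3 -> V=0 FIRE
t=2: input=1 -> V=5
t=3: input=4 -> V=0 FIRE
t=4: input=3 -> V=0 FIRE
t=5: input=1 -> V=5
t=6: input=1 -> V=8
t=7: input=3 -> V=0 FIRE
t=8: input=3 -> V=0 FIRE
t=9: input=2 -> V=10
t=10: input=2 -> V=0 FIRE
t=11: input=2 -> V=10
t=12: input=5 -> V=0 FIRE
t=13: input=5 -> V=0 FIRE
t=14: input=4 -> V=0 FIRE

Answer: 1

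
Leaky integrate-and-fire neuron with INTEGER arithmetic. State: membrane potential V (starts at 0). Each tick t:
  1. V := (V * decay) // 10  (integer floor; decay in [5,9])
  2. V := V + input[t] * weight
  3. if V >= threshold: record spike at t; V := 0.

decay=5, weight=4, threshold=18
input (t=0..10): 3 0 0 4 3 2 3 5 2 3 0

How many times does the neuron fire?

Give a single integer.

t=0: input=3 -> V=12
t=1: input=0 -> V=6
t=2: input=0 -> V=3
t=3: input=4 -> V=17
t=4: input=3 -> V=0 FIRE
t=5: input=2 -> V=8
t=6: input=3 -> V=16
t=7: input=5 -> V=0 FIRE
t=8: input=2 -> V=8
t=9: input=3 -> V=16
t=10: input=0 -> V=8

Answer: 2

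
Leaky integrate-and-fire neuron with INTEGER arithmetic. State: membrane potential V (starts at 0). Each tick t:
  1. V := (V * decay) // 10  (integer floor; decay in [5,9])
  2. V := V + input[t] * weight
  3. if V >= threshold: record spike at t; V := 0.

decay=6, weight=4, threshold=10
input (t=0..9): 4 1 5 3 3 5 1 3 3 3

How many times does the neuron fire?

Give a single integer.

t=0: input=4 -> V=0 FIRE
t=1: input=1 -> V=4
t=2: input=5 -> V=0 FIRE
t=3: input=3 -> V=0 FIRE
t=4: input=3 -> V=0 FIRE
t=5: input=5 -> V=0 FIRE
t=6: input=1 -> V=4
t=7: input=3 -> V=0 FIRE
t=8: input=3 -> V=0 FIRE
t=9: input=3 -> V=0 FIRE

Answer: 8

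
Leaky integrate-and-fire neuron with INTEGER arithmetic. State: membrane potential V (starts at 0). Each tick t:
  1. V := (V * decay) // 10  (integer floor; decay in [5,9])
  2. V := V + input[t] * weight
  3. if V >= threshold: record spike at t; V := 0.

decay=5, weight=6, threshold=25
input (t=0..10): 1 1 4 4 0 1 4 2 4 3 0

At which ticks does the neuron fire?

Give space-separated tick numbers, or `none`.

Answer: 2 6 8

Derivation:
t=0: input=1 -> V=6
t=1: input=1 -> V=9
t=2: input=4 -> V=0 FIRE
t=3: input=4 -> V=24
t=4: input=0 -> V=12
t=5: input=1 -> V=12
t=6: input=4 -> V=0 FIRE
t=7: input=2 -> V=12
t=8: input=4 -> V=0 FIRE
t=9: input=3 -> V=18
t=10: input=0 -> V=9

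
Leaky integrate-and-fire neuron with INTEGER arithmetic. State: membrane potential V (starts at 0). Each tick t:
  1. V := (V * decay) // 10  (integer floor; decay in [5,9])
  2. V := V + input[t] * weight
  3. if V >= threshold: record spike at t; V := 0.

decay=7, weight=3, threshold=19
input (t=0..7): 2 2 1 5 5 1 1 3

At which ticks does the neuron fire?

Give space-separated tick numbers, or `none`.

t=0: input=2 -> V=6
t=1: input=2 -> V=10
t=2: input=1 -> V=10
t=3: input=5 -> V=0 FIRE
t=4: input=5 -> V=15
t=5: input=1 -> V=13
t=6: input=1 -> V=12
t=7: input=3 -> V=17

Answer: 3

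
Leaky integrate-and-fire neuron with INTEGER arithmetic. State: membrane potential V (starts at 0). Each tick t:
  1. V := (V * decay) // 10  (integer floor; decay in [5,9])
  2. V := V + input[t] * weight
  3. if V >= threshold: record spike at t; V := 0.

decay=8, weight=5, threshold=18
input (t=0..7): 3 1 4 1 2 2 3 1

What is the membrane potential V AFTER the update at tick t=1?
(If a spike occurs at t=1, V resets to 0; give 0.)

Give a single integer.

Answer: 17

Derivation:
t=0: input=3 -> V=15
t=1: input=1 -> V=17
t=2: input=4 -> V=0 FIRE
t=3: input=1 -> V=5
t=4: input=2 -> V=14
t=5: input=2 -> V=0 FIRE
t=6: input=3 -> V=15
t=7: input=1 -> V=17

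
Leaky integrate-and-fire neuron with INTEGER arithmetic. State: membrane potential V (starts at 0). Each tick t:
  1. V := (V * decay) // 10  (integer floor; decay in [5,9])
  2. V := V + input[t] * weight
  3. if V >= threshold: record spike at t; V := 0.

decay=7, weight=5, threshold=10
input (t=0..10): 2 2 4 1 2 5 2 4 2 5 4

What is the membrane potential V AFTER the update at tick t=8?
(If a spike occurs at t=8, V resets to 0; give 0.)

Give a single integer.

Answer: 0

Derivation:
t=0: input=2 -> V=0 FIRE
t=1: input=2 -> V=0 FIRE
t=2: input=4 -> V=0 FIRE
t=3: input=1 -> V=5
t=4: input=2 -> V=0 FIRE
t=5: input=5 -> V=0 FIRE
t=6: input=2 -> V=0 FIRE
t=7: input=4 -> V=0 FIRE
t=8: input=2 -> V=0 FIRE
t=9: input=5 -> V=0 FIRE
t=10: input=4 -> V=0 FIRE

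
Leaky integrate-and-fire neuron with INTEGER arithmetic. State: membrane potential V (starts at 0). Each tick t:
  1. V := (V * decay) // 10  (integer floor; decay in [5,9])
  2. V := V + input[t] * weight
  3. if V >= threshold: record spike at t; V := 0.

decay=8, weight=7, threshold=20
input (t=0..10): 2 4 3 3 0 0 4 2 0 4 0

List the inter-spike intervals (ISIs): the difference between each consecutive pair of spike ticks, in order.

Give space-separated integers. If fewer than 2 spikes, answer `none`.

Answer: 1 1 3 3

Derivation:
t=0: input=2 -> V=14
t=1: input=4 -> V=0 FIRE
t=2: input=3 -> V=0 FIRE
t=3: input=3 -> V=0 FIRE
t=4: input=0 -> V=0
t=5: input=0 -> V=0
t=6: input=4 -> V=0 FIRE
t=7: input=2 -> V=14
t=8: input=0 -> V=11
t=9: input=4 -> V=0 FIRE
t=10: input=0 -> V=0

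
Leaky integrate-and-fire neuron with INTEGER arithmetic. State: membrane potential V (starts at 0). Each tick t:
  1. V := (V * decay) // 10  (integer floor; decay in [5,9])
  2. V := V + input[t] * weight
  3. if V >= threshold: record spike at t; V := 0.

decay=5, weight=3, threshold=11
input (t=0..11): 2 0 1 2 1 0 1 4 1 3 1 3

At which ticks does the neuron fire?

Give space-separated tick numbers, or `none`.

t=0: input=2 -> V=6
t=1: input=0 -> V=3
t=2: input=1 -> V=4
t=3: input=2 -> V=8
t=4: input=1 -> V=7
t=5: input=0 -> V=3
t=6: input=1 -> V=4
t=7: input=4 -> V=0 FIRE
t=8: input=1 -> V=3
t=9: input=3 -> V=10
t=10: input=1 -> V=8
t=11: input=3 -> V=0 FIRE

Answer: 7 11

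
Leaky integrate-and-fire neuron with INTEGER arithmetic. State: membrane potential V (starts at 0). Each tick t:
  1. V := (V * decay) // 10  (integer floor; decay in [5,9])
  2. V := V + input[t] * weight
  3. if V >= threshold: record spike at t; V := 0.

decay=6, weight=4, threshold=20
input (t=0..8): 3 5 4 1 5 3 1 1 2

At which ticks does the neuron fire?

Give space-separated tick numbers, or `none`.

t=0: input=3 -> V=12
t=1: input=5 -> V=0 FIRE
t=2: input=4 -> V=16
t=3: input=1 -> V=13
t=4: input=5 -> V=0 FIRE
t=5: input=3 -> V=12
t=6: input=1 -> V=11
t=7: input=1 -> V=10
t=8: input=2 -> V=14

Answer: 1 4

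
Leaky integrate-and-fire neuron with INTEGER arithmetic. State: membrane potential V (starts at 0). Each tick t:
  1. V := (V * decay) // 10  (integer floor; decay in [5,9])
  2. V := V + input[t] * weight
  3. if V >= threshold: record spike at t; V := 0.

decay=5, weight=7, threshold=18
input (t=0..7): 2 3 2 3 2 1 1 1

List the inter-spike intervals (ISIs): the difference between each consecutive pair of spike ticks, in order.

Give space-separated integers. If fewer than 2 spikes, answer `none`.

t=0: input=2 -> V=14
t=1: input=3 -> V=0 FIRE
t=2: input=2 -> V=14
t=3: input=3 -> V=0 FIRE
t=4: input=2 -> V=14
t=5: input=1 -> V=14
t=6: input=1 -> V=14
t=7: input=1 -> V=14

Answer: 2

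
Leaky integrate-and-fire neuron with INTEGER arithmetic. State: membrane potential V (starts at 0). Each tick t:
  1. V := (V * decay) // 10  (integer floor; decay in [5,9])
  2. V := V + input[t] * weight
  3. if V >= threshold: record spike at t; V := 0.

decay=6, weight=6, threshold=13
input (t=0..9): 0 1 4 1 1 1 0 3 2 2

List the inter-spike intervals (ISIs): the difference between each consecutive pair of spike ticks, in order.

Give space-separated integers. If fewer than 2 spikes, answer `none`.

t=0: input=0 -> V=0
t=1: input=1 -> V=6
t=2: input=4 -> V=0 FIRE
t=3: input=1 -> V=6
t=4: input=1 -> V=9
t=5: input=1 -> V=11
t=6: input=0 -> V=6
t=7: input=3 -> V=0 FIRE
t=8: input=2 -> V=12
t=9: input=2 -> V=0 FIRE

Answer: 5 2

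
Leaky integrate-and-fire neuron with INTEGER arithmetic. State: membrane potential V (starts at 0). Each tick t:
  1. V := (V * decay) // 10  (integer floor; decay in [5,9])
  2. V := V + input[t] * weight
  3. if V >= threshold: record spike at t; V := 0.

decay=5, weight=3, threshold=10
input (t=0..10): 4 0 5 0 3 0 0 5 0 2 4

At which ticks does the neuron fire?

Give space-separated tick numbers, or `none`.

t=0: input=4 -> V=0 FIRE
t=1: input=0 -> V=0
t=2: input=5 -> V=0 FIRE
t=3: input=0 -> V=0
t=4: input=3 -> V=9
t=5: input=0 -> V=4
t=6: input=0 -> V=2
t=7: input=5 -> V=0 FIRE
t=8: input=0 -> V=0
t=9: input=2 -> V=6
t=10: input=4 -> V=0 FIRE

Answer: 0 2 7 10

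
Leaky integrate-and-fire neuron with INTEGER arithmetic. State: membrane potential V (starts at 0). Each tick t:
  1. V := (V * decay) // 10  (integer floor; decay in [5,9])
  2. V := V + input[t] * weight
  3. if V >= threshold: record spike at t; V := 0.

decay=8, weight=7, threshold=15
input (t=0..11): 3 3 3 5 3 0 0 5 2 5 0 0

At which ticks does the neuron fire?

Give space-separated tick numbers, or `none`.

Answer: 0 1 2 3 4 7 9

Derivation:
t=0: input=3 -> V=0 FIRE
t=1: input=3 -> V=0 FIRE
t=2: input=3 -> V=0 FIRE
t=3: input=5 -> V=0 FIRE
t=4: input=3 -> V=0 FIRE
t=5: input=0 -> V=0
t=6: input=0 -> V=0
t=7: input=5 -> V=0 FIRE
t=8: input=2 -> V=14
t=9: input=5 -> V=0 FIRE
t=10: input=0 -> V=0
t=11: input=0 -> V=0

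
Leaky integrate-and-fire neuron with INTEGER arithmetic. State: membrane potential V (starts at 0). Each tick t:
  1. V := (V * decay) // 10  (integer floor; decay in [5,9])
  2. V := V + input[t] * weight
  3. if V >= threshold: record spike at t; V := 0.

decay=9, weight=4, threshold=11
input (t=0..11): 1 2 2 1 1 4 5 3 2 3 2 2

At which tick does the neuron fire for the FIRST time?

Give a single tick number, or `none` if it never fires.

t=0: input=1 -> V=4
t=1: input=2 -> V=0 FIRE
t=2: input=2 -> V=8
t=3: input=1 -> V=0 FIRE
t=4: input=1 -> V=4
t=5: input=4 -> V=0 FIRE
t=6: input=5 -> V=0 FIRE
t=7: input=3 -> V=0 FIRE
t=8: input=2 -> V=8
t=9: input=3 -> V=0 FIRE
t=10: input=2 -> V=8
t=11: input=2 -> V=0 FIRE

Answer: 1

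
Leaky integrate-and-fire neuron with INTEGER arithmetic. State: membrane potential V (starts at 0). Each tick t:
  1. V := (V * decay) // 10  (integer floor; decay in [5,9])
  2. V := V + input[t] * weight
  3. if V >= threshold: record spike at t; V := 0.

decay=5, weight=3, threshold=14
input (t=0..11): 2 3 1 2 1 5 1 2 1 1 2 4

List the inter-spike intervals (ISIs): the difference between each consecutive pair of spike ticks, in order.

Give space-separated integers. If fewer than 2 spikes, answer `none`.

Answer: 6

Derivation:
t=0: input=2 -> V=6
t=1: input=3 -> V=12
t=2: input=1 -> V=9
t=3: input=2 -> V=10
t=4: input=1 -> V=8
t=5: input=5 -> V=0 FIRE
t=6: input=1 -> V=3
t=7: input=2 -> V=7
t=8: input=1 -> V=6
t=9: input=1 -> V=6
t=10: input=2 -> V=9
t=11: input=4 -> V=0 FIRE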